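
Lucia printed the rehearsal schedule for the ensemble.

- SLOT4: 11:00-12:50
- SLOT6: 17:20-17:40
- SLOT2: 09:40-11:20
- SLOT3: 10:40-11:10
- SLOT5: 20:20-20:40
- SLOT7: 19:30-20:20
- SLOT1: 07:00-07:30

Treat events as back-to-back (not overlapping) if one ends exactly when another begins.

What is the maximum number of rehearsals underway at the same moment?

Walk through starts and ends in time order (an end at T is processed before a start at T):
07:00 start SLOT1 → 1
07:30 end SLOT1 → 0
09:40 start SLOT2 → 1
10:40 start SLOT3 → 2
11:00 start SLOT4 → 3
11:10 end SLOT3 → 2
11:20 end SLOT2 → 1
12:50 end SLOT4 → 0
17:20 start SLOT6 → 1
17:40 end SLOT6 → 0
19:30 start SLOT7 → 1
20:20 end SLOT7 → 0
20:20 start SLOT5 → 1
20:40 end SLOT5 → 0
Peak is 3, at 11:00 (SLOT2, SLOT3, SLOT4).

3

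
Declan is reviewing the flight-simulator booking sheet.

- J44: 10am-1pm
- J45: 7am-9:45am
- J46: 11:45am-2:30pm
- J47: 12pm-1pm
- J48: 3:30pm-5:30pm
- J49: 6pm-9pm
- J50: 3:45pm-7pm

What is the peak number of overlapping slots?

Walk through starts and ends in time order (an end at T is processed before a start at T):
7am start J45 → 1
9:45am end J45 → 0
10am start J44 → 1
11:45am start J46 → 2
12pm start J47 → 3
1pm end J44 → 2
1pm end J47 → 1
2:30pm end J46 → 0
3:30pm start J48 → 1
3:45pm start J50 → 2
5:30pm end J48 → 1
6pm start J49 → 2
7pm end J50 → 1
9pm end J49 → 0
Peak is 3, at 12pm (J44, J46, J47).

3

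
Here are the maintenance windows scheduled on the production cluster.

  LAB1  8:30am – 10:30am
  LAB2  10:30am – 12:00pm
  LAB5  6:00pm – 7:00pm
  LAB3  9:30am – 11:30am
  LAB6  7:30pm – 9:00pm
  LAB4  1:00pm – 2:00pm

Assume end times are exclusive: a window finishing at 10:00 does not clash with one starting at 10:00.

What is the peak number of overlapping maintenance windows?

2

Sort all start/end points and keep a running count:
8:30am start LAB1 → 1
9:30am start LAB3 → 2
10:30am end LAB1 → 1
10:30am start LAB2 → 2
11:30am end LAB3 → 1
12:00pm end LAB2 → 0
1:00pm start LAB4 → 1
2:00pm end LAB4 → 0
6:00pm start LAB5 → 1
7:00pm end LAB5 → 0
7:30pm start LAB6 → 1
9:00pm end LAB6 → 0
Peak is 2, at 9:30am (LAB1, LAB3).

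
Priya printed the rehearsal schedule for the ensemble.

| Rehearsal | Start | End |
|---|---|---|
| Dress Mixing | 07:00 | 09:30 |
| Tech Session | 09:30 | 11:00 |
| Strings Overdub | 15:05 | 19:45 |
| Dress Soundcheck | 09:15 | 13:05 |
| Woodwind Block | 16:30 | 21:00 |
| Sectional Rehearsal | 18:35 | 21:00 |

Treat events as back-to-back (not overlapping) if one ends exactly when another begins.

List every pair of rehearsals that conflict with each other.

Check each pair: they overlap iff neither finishes before the other starts.
Sorted by start: Dress Mixing, Dress Soundcheck, Tech Session, Strings Overdub, Woodwind Block, Sectional Rehearsal.
Dress Soundcheck starts before Dress Mixing ends → Dress Mixing and Dress Soundcheck overlap.
Tech Session starts exactly when Dress Mixing ends (back-to-back, no overlap); Dress Mixing is clear from here.
Tech Session starts before Dress Soundcheck ends → Dress Soundcheck and Tech Session overlap.
Strings Overdub starts after Dress Soundcheck ends; Dress Soundcheck is clear from here.
Strings Overdub starts after Tech Session ends; Tech Session is clear from here.
Woodwind Block starts before Strings Overdub ends → Strings Overdub and Woodwind Block overlap.
Sectional Rehearsal starts before Strings Overdub ends → Strings Overdub and Sectional Rehearsal overlap.
Sectional Rehearsal starts before Woodwind Block ends → Woodwind Block and Sectional Rehearsal overlap.

Dress Mixing & Dress Soundcheck, Dress Soundcheck & Tech Session, Sectional Rehearsal & Strings Overdub, Sectional Rehearsal & Woodwind Block, Strings Overdub & Woodwind Block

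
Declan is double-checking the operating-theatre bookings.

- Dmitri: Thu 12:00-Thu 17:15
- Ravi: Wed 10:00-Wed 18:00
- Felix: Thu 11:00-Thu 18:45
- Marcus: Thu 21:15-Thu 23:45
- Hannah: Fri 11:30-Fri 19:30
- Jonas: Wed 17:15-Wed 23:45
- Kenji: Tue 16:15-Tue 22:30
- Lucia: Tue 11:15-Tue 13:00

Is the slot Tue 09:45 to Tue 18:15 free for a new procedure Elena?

No — it overlaps Kenji, Lucia

Lucia: starts Tue 11:15 before Elena ends Tue 18:15, and ends Tue 13:00 after Elena starts Tue 09:45 → overlap.
Kenji: starts Tue 16:15 before Elena ends Tue 18:15, and ends Tue 22:30 after Elena starts Tue 09:45 → overlap.
Ravi: starts Wed 10:00 at or after Elena ends Tue 18:15 → clear.
Jonas: starts Wed 17:15 at or after Elena ends Tue 18:15 → clear.
Felix: starts Thu 11:00 at or after Elena ends Tue 18:15 → clear.
Dmitri: starts Thu 12:00 at or after Elena ends Tue 18:15 → clear.
Marcus: starts Thu 21:15 at or after Elena ends Tue 18:15 → clear.
Hannah: starts Fri 11:30 at or after Elena ends Tue 18:15 → clear.
Elena overlaps Kenji, Lucia.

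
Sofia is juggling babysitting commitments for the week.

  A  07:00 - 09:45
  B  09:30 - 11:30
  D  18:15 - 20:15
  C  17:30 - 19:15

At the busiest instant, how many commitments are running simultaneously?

Walk through starts and ends in time order (an end at T is processed before a start at T):
07:00 start A → 1
09:30 start B → 2
09:45 end A → 1
11:30 end B → 0
17:30 start C → 1
18:15 start D → 2
19:15 end C → 1
20:15 end D → 0
Peak is 2, at 09:30 (A, B).

2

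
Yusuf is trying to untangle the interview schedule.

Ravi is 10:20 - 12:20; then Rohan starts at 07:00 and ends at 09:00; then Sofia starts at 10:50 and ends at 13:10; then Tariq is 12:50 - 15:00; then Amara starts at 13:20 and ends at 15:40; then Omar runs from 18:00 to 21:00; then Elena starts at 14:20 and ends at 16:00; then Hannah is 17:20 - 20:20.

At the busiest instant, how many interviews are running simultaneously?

Walk through starts and ends in time order (an end at T is processed before a start at T):
07:00 start Rohan → 1
09:00 end Rohan → 0
10:20 start Ravi → 1
10:50 start Sofia → 2
12:20 end Ravi → 1
12:50 start Tariq → 2
13:10 end Sofia → 1
13:20 start Amara → 2
14:20 start Elena → 3
15:00 end Tariq → 2
15:40 end Amara → 1
16:00 end Elena → 0
17:20 start Hannah → 1
18:00 start Omar → 2
20:20 end Hannah → 1
21:00 end Omar → 0
Peak is 3, at 14:20 (Amara, Elena, Tariq).

3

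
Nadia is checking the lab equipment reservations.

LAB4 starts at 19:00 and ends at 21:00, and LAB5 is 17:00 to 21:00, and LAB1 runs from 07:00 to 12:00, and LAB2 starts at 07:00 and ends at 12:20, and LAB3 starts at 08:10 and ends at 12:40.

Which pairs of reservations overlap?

LAB1 & LAB2, LAB1 & LAB3, LAB2 & LAB3, LAB4 & LAB5

Check each pair: they overlap iff neither finishes before the other starts.
Sorted by start: LAB1, LAB2, LAB3, LAB5, LAB4.
LAB2 starts before LAB1 ends → LAB1 and LAB2 overlap.
LAB3 starts before LAB1 ends → LAB1 and LAB3 overlap.
LAB5 starts after LAB1 ends, so nothing later overlaps LAB1 either.
LAB3 starts before LAB2 ends → LAB2 and LAB3 overlap.
LAB5 starts after LAB2 ends, so nothing later overlaps LAB2 either.
LAB5 starts after LAB3 ends, so nothing later overlaps LAB3 either.
LAB4 starts before LAB5 ends → LAB5 and LAB4 overlap.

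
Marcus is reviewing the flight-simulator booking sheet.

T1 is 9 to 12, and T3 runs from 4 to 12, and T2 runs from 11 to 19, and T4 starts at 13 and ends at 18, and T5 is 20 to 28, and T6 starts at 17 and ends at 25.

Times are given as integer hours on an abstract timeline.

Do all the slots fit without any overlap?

No

Two intervals overlap when each starts before the other ends.
Sorted by start: T3, T1, T2, T4, T6, T5.
T1 starts before T3 ends → T3 and T1 overlap.
That's a conflict, so the schedule is not conflict-free.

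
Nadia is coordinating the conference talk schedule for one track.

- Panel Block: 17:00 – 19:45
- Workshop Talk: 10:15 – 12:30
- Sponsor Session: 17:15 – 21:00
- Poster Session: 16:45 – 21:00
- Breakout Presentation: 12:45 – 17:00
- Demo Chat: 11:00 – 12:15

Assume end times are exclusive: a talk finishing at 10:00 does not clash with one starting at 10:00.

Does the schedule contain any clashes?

Yes

Sorted by start: Workshop Talk, Demo Chat, Breakout Presentation, Poster Session, Panel Block, Sponsor Session.
Demo Chat starts before Workshop Talk ends → Workshop Talk and Demo Chat overlap.
That's a conflict, so the schedule is not conflict-free.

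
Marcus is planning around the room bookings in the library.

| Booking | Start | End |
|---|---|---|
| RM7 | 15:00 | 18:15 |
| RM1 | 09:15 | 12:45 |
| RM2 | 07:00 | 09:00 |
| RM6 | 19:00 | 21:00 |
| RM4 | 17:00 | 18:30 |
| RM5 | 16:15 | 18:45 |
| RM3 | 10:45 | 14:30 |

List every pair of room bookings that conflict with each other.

Sorted by start: RM2, RM1, RM3, RM7, RM5, RM4, RM6.
RM1 starts after RM2 ends — done with RM2.
RM3 starts before RM1 ends → RM1 and RM3 overlap.
RM7 starts after RM1 ends — done with RM1.
RM7 starts after RM3 ends — done with RM3.
RM5 starts before RM7 ends → RM7 and RM5 overlap.
RM4 starts before RM7 ends → RM7 and RM4 overlap.
RM6 starts after RM7 ends.
RM4 starts before RM5 ends → RM5 and RM4 overlap.
RM6 starts after RM5 ends.
RM6 starts after RM4 ends.

RM1 & RM3, RM4 & RM5, RM4 & RM7, RM5 & RM7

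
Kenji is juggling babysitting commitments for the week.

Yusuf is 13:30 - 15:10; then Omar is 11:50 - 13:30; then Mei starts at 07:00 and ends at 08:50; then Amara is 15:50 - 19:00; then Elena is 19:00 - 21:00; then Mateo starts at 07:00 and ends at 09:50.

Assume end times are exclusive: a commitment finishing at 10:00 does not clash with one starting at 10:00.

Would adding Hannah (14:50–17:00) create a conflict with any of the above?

Yes — it overlaps Amara, Yusuf

Mateo: ends 09:50 at or before Hannah starts 14:50 → clear.
Mei: ends 08:50 at or before Hannah starts 14:50 → clear.
Omar: ends 13:30 at or before Hannah starts 14:50 → clear.
Yusuf: starts 13:30 before Hannah ends 17:00, and ends 15:10 after Hannah starts 14:50 → overlap.
Amara: starts 15:50 before Hannah ends 17:00, and ends 19:00 after Hannah starts 14:50 → overlap.
Elena: starts 19:00 at or after Hannah ends 17:00 → clear.
Hannah overlaps Yusuf, Amara.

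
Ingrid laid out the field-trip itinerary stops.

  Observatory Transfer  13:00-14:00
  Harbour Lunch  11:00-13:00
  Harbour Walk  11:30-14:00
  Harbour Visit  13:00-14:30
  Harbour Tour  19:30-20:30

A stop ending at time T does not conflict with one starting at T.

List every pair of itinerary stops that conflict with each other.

Harbour Lunch & Harbour Walk, Harbour Visit & Harbour Walk, Harbour Visit & Observatory Transfer, Harbour Walk & Observatory Transfer

Sorted by start: Harbour Lunch, Harbour Walk, Observatory Transfer, Harbour Visit, Harbour Tour.
Harbour Walk starts before Harbour Lunch ends → Harbour Lunch and Harbour Walk overlap.
Observatory Transfer starts exactly when Harbour Lunch ends (back-to-back, no overlap) — done with Harbour Lunch.
Observatory Transfer starts before Harbour Walk ends → Harbour Walk and Observatory Transfer overlap.
Harbour Visit starts before Harbour Walk ends → Harbour Walk and Harbour Visit overlap.
Harbour Tour starts after Harbour Walk ends.
Harbour Visit starts before Observatory Transfer ends → Observatory Transfer and Harbour Visit overlap.
Harbour Tour starts after Observatory Transfer ends.
Harbour Tour starts after Harbour Visit ends.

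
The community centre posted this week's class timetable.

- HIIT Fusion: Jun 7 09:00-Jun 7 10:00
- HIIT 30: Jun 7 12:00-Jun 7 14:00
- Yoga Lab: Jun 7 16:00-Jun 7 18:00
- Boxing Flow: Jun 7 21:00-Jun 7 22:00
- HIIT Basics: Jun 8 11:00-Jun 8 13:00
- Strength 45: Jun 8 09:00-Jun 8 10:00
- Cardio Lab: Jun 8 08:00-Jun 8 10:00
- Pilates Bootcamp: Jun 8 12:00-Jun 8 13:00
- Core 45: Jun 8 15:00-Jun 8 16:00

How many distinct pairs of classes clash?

2

Two intervals overlap when each starts before the other ends.
Sorted by start: HIIT Fusion, HIIT 30, Yoga Lab, Boxing Flow, Cardio Lab, Strength 45, HIIT Basics, Pilates Bootcamp, Core 45.
HIIT 30 starts after HIIT Fusion ends, so HIIT Fusion has no further overlaps.
Yoga Lab starts after HIIT 30 ends, so HIIT 30 has no further overlaps.
Boxing Flow starts after Yoga Lab ends, so Yoga Lab has no further overlaps.
Cardio Lab starts after Boxing Flow ends, so Boxing Flow has no further overlaps.
Strength 45 starts before Cardio Lab ends → Cardio Lab and Strength 45 overlap.
HIIT Basics starts after Cardio Lab ends, so Cardio Lab has no further overlaps.
HIIT Basics starts after Strength 45 ends, so Strength 45 has no further overlaps.
Pilates Bootcamp starts before HIIT Basics ends → HIIT Basics and Pilates Bootcamp overlap.
Core 45 starts after HIIT Basics ends.
Core 45 starts after Pilates Bootcamp ends.
Overlapping pairs: Cardio Lab & Strength 45, HIIT Basics & Pilates Bootcamp — 2 in total.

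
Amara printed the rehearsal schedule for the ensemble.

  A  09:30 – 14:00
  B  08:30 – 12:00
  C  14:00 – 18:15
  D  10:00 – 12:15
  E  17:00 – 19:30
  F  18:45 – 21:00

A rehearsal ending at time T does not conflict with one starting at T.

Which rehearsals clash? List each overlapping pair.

A & B, A & D, B & D, C & E, E & F

Sorted by start: B, A, D, C, E, F.
A starts before B ends → B and A overlap.
D starts before B ends → B and D overlap.
C starts after B ends; B is clear from here.
D starts before A ends → A and D overlap.
C starts exactly when A ends (back-to-back, no overlap); A is clear from here.
C starts after D ends; D is clear from here.
E starts before C ends → C and E overlap.
F starts after C ends.
F starts before E ends → E and F overlap.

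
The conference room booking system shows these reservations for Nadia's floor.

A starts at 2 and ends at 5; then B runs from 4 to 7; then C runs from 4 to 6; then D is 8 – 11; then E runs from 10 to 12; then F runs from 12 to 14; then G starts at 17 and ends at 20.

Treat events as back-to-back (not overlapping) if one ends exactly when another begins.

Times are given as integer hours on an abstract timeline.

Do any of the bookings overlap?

Yes

Check each pair: they overlap iff neither finishes before the other starts.
Sorted by start: A, B, C, D, E, F, G.
B starts before A ends → A and B overlap.
That's a conflict, so the schedule is not conflict-free.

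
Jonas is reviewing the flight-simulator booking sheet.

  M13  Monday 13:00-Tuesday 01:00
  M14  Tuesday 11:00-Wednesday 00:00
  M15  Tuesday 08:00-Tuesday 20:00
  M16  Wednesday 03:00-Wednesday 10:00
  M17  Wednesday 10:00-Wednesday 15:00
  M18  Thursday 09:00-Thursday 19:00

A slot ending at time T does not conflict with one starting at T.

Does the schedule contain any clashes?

Yes

Check each pair: they overlap iff neither finishes before the other starts.
Sorted by start: M13, M15, M14, M16, M17, M18.
M15 starts after M13 ends — done with M13.
M14 starts before M15 ends → M15 and M14 overlap.
That's a conflict, so the schedule is not conflict-free.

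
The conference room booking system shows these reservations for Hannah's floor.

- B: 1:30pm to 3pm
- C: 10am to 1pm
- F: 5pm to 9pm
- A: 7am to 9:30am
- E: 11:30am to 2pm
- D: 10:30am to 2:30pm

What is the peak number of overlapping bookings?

3

Walk through starts and ends in time order (an end at T is processed before a start at T):
7am start A → 1
9:30am end A → 0
10am start C → 1
10:30am start D → 2
11:30am start E → 3
1pm end C → 2
1:30pm start B → 3
2pm end E → 2
2:30pm end D → 1
3pm end B → 0
5pm start F → 1
9pm end F → 0
Peak is 3, at 11:30am (C, D, E).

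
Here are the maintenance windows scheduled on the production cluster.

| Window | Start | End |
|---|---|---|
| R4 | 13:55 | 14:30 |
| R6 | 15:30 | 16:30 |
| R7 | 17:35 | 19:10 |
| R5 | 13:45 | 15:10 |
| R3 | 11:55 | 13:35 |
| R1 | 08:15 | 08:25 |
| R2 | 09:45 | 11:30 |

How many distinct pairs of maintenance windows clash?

Check each pair: they overlap iff neither finishes before the other starts.
Sorted by start: R1, R2, R3, R5, R4, R6, R7.
R2 starts after R1 ends, so nothing later overlaps R1 either.
R3 starts after R2 ends, so nothing later overlaps R2 either.
R5 starts after R3 ends, so nothing later overlaps R3 either.
R4 starts before R5 ends → R5 and R4 overlap.
R6 starts after R5 ends, so nothing later overlaps R5 either.
R6 starts after R4 ends, so nothing later overlaps R4 either.
R7 starts after R6 ends.
Overlapping pairs: R4 & R5 — 1 in total.

1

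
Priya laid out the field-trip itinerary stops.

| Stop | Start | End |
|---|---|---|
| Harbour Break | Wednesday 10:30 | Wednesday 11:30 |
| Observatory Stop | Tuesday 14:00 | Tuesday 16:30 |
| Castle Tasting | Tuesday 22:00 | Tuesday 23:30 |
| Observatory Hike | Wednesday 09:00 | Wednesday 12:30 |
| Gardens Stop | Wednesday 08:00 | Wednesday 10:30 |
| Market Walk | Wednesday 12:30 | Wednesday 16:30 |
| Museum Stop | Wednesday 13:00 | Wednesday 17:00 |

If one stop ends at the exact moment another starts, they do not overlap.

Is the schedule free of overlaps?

No

Sorted by start: Observatory Stop, Castle Tasting, Gardens Stop, Observatory Hike, Harbour Break, Market Walk, Museum Stop.
Castle Tasting starts after Observatory Stop ends — done with Observatory Stop.
Gardens Stop starts after Castle Tasting ends — done with Castle Tasting.
Observatory Hike starts before Gardens Stop ends → Gardens Stop and Observatory Hike overlap.
That's a conflict, so the schedule is not conflict-free.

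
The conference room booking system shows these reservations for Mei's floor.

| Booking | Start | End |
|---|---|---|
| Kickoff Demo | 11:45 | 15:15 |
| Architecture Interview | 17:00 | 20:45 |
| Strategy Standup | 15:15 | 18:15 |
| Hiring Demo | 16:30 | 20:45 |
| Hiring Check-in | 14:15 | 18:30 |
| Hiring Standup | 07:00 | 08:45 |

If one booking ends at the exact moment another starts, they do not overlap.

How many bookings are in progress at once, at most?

4

Walk through starts and ends in time order (an end at T is processed before a start at T):
07:00 start Hiring Standup → 1
08:45 end Hiring Standup → 0
11:45 start Kickoff Demo → 1
14:15 start Hiring Check-in → 2
15:15 end Kickoff Demo → 1
15:15 start Strategy Standup → 2
16:30 start Hiring Demo → 3
17:00 start Architecture Interview → 4
18:15 end Strategy Standup → 3
18:30 end Hiring Check-in → 2
20:45 end Architecture Interview → 1
20:45 end Hiring Demo → 0
Peak is 4, at 17:00 (Architecture Interview, Hiring Check-in, Hiring Demo, Strategy Standup).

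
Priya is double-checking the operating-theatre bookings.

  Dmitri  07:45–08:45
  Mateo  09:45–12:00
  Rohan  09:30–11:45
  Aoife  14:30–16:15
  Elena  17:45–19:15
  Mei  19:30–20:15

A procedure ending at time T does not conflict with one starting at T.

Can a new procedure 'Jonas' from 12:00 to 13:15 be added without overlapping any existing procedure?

Yes — the slot is free

Dmitri: ends 08:45 at or before Jonas starts 12:00 → clear.
Rohan: ends 11:45 at or before Jonas starts 12:00 → clear.
Mateo: ends 12:00 at or before Jonas starts 12:00 → clear.
Aoife: starts 14:30 at or after Jonas ends 13:15 → clear.
Elena: starts 17:45 at or after Jonas ends 13:15 → clear.
Mei: starts 19:30 at or after Jonas ends 13:15 → clear.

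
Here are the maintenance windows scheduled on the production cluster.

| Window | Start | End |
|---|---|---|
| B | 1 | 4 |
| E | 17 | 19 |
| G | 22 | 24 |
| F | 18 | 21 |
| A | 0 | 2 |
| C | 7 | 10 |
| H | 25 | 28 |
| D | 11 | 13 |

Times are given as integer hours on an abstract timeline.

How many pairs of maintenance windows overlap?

2

Check each pair: they overlap iff neither finishes before the other starts.
Sorted by start: A, B, C, D, E, F, G, H.
B starts before A ends → A and B overlap.
C starts after A ends; A is clear from here.
C starts after B ends; B is clear from here.
D starts after C ends; C is clear from here.
E starts after D ends; D is clear from here.
F starts before E ends → E and F overlap.
G starts after E ends; E is clear from here.
G starts after F ends; F is clear from here.
H starts after G ends.
Overlapping pairs: A & B, E & F — 2 in total.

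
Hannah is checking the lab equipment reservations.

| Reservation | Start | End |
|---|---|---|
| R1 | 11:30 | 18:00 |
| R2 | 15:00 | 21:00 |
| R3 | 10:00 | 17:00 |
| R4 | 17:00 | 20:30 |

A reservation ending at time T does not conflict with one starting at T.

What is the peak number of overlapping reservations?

Sort all start/end points and keep a running count:
10:00 start R3 → 1
11:30 start R1 → 2
15:00 start R2 → 3
17:00 end R3 → 2
17:00 start R4 → 3
18:00 end R1 → 2
20:30 end R4 → 1
21:00 end R2 → 0
Peak is 3, at 15:00 (R1, R2, R3).

3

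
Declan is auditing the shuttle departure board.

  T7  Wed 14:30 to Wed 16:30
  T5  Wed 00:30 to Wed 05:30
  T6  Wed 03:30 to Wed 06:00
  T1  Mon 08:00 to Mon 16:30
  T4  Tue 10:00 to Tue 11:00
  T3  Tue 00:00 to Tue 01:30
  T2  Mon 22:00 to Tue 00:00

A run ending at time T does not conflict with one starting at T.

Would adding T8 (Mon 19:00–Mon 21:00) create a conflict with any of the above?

No — it doesn't clash with anything

T1: ends Mon 16:30 at or before T8 starts Mon 19:00 → clear.
T2: starts Mon 22:00 at or after T8 ends Mon 21:00 → clear.
T3: starts Tue 00:00 at or after T8 ends Mon 21:00 → clear.
T4: starts Tue 10:00 at or after T8 ends Mon 21:00 → clear.
T5: starts Wed 00:30 at or after T8 ends Mon 21:00 → clear.
T6: starts Wed 03:30 at or after T8 ends Mon 21:00 → clear.
T7: starts Wed 14:30 at or after T8 ends Mon 21:00 → clear.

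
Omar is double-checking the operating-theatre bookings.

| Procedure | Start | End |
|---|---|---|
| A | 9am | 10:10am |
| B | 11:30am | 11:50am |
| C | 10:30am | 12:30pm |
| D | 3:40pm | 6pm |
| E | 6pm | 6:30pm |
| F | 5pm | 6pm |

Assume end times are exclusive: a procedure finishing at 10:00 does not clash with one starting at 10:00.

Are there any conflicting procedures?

Yes

Check each pair: they overlap iff neither finishes before the other starts.
Sorted by start: A, C, B, D, F, E.
C starts after A ends; A is clear from here.
B starts before C ends → C and B overlap.
That's a conflict, so the schedule is not conflict-free.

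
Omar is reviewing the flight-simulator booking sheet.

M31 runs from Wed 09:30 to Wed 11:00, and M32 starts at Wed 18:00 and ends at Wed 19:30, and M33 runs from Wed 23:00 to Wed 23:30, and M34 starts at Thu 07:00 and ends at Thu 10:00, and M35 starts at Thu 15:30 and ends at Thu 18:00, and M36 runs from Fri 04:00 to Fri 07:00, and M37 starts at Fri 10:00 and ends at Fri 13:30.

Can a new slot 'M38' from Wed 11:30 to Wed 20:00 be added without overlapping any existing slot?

M31: ends Wed 11:00 at or before M38 starts Wed 11:30 → clear.
M32: starts Wed 18:00 before M38 ends Wed 20:00, and ends Wed 19:30 after M38 starts Wed 11:30 → overlap.
M33: starts Wed 23:00 at or after M38 ends Wed 20:00 → clear.
M34: starts Thu 07:00 at or after M38 ends Wed 20:00 → clear.
M35: starts Thu 15:30 at or after M38 ends Wed 20:00 → clear.
M36: starts Fri 04:00 at or after M38 ends Wed 20:00 → clear.
M37: starts Fri 10:00 at or after M38 ends Wed 20:00 → clear.
M38 overlaps M32.

No — it overlaps M32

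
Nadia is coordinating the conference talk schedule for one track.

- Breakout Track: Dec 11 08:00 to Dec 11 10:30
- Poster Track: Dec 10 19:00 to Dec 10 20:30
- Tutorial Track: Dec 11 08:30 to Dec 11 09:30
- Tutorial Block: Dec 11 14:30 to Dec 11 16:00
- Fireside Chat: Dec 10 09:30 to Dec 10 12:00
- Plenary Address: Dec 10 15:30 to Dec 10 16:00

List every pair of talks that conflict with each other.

Breakout Track & Tutorial Track

Sorted by start: Fireside Chat, Plenary Address, Poster Track, Breakout Track, Tutorial Track, Tutorial Block.
Plenary Address starts after Fireside Chat ends, so Fireside Chat has no further overlaps.
Poster Track starts after Plenary Address ends, so Plenary Address has no further overlaps.
Breakout Track starts after Poster Track ends, so Poster Track has no further overlaps.
Tutorial Track starts before Breakout Track ends → Breakout Track and Tutorial Track overlap.
Tutorial Block starts after Breakout Track ends.
Tutorial Block starts after Tutorial Track ends.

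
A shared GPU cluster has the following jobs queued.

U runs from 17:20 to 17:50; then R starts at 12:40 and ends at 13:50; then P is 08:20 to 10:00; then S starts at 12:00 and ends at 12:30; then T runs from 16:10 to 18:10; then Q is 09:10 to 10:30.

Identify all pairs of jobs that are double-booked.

P & Q, T & U

Sorted by start: P, Q, S, R, T, U.
Q starts before P ends → P and Q overlap.
S starts after P ends; P is clear from here.
S starts after Q ends; Q is clear from here.
R starts after S ends; S is clear from here.
T starts after R ends; R is clear from here.
U starts before T ends → T and U overlap.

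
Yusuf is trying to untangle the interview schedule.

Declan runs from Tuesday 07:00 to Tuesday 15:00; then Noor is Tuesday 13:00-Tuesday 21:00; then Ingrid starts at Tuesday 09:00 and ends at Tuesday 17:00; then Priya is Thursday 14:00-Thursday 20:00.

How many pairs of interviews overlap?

3

Sorted by start: Declan, Ingrid, Noor, Priya.
Ingrid starts before Declan ends → Declan and Ingrid overlap.
Noor starts before Declan ends → Declan and Noor overlap.
Priya starts after Declan ends.
Noor starts before Ingrid ends → Ingrid and Noor overlap.
Priya starts after Ingrid ends.
Priya starts after Noor ends.
Overlapping pairs: Declan & Ingrid, Declan & Noor, Ingrid & Noor — 3 in total.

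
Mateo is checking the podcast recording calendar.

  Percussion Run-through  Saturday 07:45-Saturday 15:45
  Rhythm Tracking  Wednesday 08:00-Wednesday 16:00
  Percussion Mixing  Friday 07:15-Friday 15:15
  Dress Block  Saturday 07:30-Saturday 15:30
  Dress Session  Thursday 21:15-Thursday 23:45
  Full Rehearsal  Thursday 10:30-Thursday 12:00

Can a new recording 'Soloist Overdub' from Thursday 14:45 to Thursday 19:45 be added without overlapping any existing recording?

Rhythm Tracking: ends Wednesday 16:00 at or before Soloist Overdub starts Thursday 14:45 → clear.
Full Rehearsal: ends Thursday 12:00 at or before Soloist Overdub starts Thursday 14:45 → clear.
Dress Session: starts Thursday 21:15 at or after Soloist Overdub ends Thursday 19:45 → clear.
Percussion Mixing: starts Friday 07:15 at or after Soloist Overdub ends Thursday 19:45 → clear.
Dress Block: starts Saturday 07:30 at or after Soloist Overdub ends Thursday 19:45 → clear.
Percussion Run-through: starts Saturday 07:45 at or after Soloist Overdub ends Thursday 19:45 → clear.

Yes — the slot is free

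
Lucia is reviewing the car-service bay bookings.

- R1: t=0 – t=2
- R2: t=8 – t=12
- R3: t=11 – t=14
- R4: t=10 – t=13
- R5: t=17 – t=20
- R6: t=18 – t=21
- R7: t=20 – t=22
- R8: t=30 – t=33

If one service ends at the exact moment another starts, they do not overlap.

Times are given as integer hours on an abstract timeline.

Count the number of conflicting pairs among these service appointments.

Sorted by start: R1, R2, R4, R3, R5, R6, R7, R8.
R2 starts after R1 ends; R1 is clear from here.
R4 starts before R2 ends → R2 and R4 overlap.
R3 starts before R2 ends → R2 and R3 overlap.
R5 starts after R2 ends; R2 is clear from here.
R3 starts before R4 ends → R4 and R3 overlap.
R5 starts after R4 ends; R4 is clear from here.
R5 starts after R3 ends; R3 is clear from here.
R6 starts before R5 ends → R5 and R6 overlap.
R7 starts exactly when R5 ends (back-to-back, no overlap); R5 is clear from here.
R7 starts before R6 ends → R6 and R7 overlap.
R8 starts after R6 ends.
R8 starts after R7 ends.
Overlapping pairs: R2 & R3, R2 & R4, R3 & R4, R5 & R6, R6 & R7 — 5 in total.

5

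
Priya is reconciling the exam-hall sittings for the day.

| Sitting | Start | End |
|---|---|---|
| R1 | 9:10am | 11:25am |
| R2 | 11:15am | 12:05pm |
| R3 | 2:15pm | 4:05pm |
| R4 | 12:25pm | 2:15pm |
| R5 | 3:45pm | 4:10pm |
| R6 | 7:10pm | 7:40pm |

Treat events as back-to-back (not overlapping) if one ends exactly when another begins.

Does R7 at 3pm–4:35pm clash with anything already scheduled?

R1: ends 11:25am at or before R7 starts 3pm → clear.
R2: ends 12:05pm at or before R7 starts 3pm → clear.
R4: ends 2:15pm at or before R7 starts 3pm → clear.
R3: starts 2:15pm before R7 ends 4:35pm, and ends 4:05pm after R7 starts 3pm → overlap.
R5: starts 3:45pm before R7 ends 4:35pm, and ends 4:10pm after R7 starts 3pm → overlap.
R6: starts 7:10pm at or after R7 ends 4:35pm → clear.
R7 overlaps R3, R5.

Yes — it overlaps R3, R5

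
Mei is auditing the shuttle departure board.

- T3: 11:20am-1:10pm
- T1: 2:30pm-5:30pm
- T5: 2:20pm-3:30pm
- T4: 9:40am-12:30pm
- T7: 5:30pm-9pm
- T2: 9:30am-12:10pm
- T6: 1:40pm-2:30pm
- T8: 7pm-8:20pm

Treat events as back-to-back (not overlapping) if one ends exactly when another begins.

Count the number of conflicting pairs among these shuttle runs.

6

Sorted by start: T2, T4, T3, T6, T5, T1, T7, T8.
T4 starts before T2 ends → T2 and T4 overlap.
T3 starts before T2 ends → T2 and T3 overlap.
T6 starts after T2 ends — done with T2.
T3 starts before T4 ends → T4 and T3 overlap.
T6 starts after T4 ends — done with T4.
T6 starts after T3 ends — done with T3.
T5 starts before T6 ends → T6 and T5 overlap.
T1 starts exactly when T6 ends (back-to-back, no overlap) — done with T6.
T1 starts before T5 ends → T5 and T1 overlap.
T7 starts after T5 ends — done with T5.
T7 starts exactly when T1 ends (back-to-back, no overlap) — done with T1.
T8 starts before T7 ends → T7 and T8 overlap.
Overlapping pairs: T1 & T5, T2 & T3, T2 & T4, T3 & T4, T5 & T6, T7 & T8 — 6 in total.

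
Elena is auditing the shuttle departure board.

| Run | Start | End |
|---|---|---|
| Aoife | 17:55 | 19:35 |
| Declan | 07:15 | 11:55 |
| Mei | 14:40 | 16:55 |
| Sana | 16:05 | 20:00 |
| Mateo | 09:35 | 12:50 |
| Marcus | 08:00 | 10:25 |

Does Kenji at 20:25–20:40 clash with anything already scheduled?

Declan: ends 11:55 at or before Kenji starts 20:25 → clear.
Marcus: ends 10:25 at or before Kenji starts 20:25 → clear.
Mateo: ends 12:50 at or before Kenji starts 20:25 → clear.
Mei: ends 16:55 at or before Kenji starts 20:25 → clear.
Sana: ends 20:00 at or before Kenji starts 20:25 → clear.
Aoife: ends 19:35 at or before Kenji starts 20:25 → clear.

No — it doesn't clash with anything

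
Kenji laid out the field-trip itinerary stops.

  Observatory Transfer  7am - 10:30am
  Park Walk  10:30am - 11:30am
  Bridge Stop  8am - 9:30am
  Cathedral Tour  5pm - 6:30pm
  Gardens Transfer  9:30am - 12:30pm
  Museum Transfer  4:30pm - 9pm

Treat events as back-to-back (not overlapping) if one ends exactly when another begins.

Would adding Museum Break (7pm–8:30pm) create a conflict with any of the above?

Observatory Transfer: ends 10:30am at or before Museum Break starts 7pm → clear.
Bridge Stop: ends 9:30am at or before Museum Break starts 7pm → clear.
Gardens Transfer: ends 12:30pm at or before Museum Break starts 7pm → clear.
Park Walk: ends 11:30am at or before Museum Break starts 7pm → clear.
Museum Transfer: starts 4:30pm before Museum Break ends 8:30pm, and ends 9pm after Museum Break starts 7pm → overlap.
Cathedral Tour: ends 6:30pm at or before Museum Break starts 7pm → clear.
Museum Break overlaps Museum Transfer.

Yes — it overlaps Museum Transfer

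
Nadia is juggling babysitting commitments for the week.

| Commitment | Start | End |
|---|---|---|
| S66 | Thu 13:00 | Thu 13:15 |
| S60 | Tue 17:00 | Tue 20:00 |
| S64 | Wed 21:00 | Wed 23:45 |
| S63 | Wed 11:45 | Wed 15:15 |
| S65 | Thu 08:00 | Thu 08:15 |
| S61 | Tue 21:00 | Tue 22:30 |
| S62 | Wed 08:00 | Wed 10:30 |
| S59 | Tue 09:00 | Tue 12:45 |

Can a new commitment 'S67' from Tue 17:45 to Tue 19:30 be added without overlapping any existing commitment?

S59: ends Tue 12:45 at or before S67 starts Tue 17:45 → clear.
S60: starts Tue 17:00 before S67 ends Tue 19:30, and ends Tue 20:00 after S67 starts Tue 17:45 → overlap.
S61: starts Tue 21:00 at or after S67 ends Tue 19:30 → clear.
S62: starts Wed 08:00 at or after S67 ends Tue 19:30 → clear.
S63: starts Wed 11:45 at or after S67 ends Tue 19:30 → clear.
S64: starts Wed 21:00 at or after S67 ends Tue 19:30 → clear.
S65: starts Thu 08:00 at or after S67 ends Tue 19:30 → clear.
S66: starts Thu 13:00 at or after S67 ends Tue 19:30 → clear.
S67 overlaps S60.

No — it overlaps S60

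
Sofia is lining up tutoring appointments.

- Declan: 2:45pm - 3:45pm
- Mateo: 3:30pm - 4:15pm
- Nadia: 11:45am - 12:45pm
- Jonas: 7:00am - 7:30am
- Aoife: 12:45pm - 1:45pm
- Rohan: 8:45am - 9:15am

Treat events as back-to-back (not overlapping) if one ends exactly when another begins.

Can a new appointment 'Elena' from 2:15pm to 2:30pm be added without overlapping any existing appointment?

Jonas: ends 7:30am at or before Elena starts 2:15pm → clear.
Rohan: ends 9:15am at or before Elena starts 2:15pm → clear.
Nadia: ends 12:45pm at or before Elena starts 2:15pm → clear.
Aoife: ends 1:45pm at or before Elena starts 2:15pm → clear.
Declan: starts 2:45pm at or after Elena ends 2:30pm → clear.
Mateo: starts 3:30pm at or after Elena ends 2:30pm → clear.

Yes — the slot is free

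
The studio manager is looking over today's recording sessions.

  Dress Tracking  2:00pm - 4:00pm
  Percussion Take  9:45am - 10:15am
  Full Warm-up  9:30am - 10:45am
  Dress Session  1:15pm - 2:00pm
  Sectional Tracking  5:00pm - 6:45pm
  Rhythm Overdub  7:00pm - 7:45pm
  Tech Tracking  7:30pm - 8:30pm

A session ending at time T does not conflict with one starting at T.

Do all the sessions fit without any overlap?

No

Check each pair: they overlap iff neither finishes before the other starts.
Sorted by start: Full Warm-up, Percussion Take, Dress Session, Dress Tracking, Sectional Tracking, Rhythm Overdub, Tech Tracking.
Percussion Take starts before Full Warm-up ends → Full Warm-up and Percussion Take overlap.
That's a conflict, so the schedule is not conflict-free.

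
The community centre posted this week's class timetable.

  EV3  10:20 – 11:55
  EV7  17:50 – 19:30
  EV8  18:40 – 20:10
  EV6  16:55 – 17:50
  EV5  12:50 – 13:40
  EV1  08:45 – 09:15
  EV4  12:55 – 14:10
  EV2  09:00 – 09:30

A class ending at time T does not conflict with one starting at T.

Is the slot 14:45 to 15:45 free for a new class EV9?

EV1: ends 09:15 at or before EV9 starts 14:45 → clear.
EV2: ends 09:30 at or before EV9 starts 14:45 → clear.
EV3: ends 11:55 at or before EV9 starts 14:45 → clear.
EV5: ends 13:40 at or before EV9 starts 14:45 → clear.
EV4: ends 14:10 at or before EV9 starts 14:45 → clear.
EV6: starts 16:55 at or after EV9 ends 15:45 → clear.
EV7: starts 17:50 at or after EV9 ends 15:45 → clear.
EV8: starts 18:40 at or after EV9 ends 15:45 → clear.

Yes — the slot is free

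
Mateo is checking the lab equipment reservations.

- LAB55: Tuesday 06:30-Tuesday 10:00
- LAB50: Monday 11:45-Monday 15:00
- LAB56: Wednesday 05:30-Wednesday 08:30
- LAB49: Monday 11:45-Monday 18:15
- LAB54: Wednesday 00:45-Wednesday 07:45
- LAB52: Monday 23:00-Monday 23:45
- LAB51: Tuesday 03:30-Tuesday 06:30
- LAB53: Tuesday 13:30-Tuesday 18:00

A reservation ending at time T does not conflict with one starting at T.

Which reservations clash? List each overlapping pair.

LAB49 & LAB50, LAB54 & LAB56

Two intervals overlap when each starts before the other ends.
Sorted by start: LAB49, LAB50, LAB52, LAB51, LAB55, LAB53, LAB54, LAB56.
LAB50 starts before LAB49 ends → LAB49 and LAB50 overlap.
LAB52 starts after LAB49 ends — done with LAB49.
LAB52 starts after LAB50 ends — done with LAB50.
LAB51 starts after LAB52 ends — done with LAB52.
LAB55 starts exactly when LAB51 ends (back-to-back, no overlap) — done with LAB51.
LAB53 starts after LAB55 ends — done with LAB55.
LAB54 starts after LAB53 ends — done with LAB53.
LAB56 starts before LAB54 ends → LAB54 and LAB56 overlap.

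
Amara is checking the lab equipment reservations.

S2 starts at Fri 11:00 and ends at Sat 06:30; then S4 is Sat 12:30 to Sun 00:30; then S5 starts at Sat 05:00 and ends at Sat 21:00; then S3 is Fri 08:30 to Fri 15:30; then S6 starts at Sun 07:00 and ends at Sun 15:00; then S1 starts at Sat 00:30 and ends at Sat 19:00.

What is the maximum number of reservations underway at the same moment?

3

Walk through starts and ends in time order (an end at T is processed before a start at T):
Fri 08:30 start S3 → 1
Fri 11:00 start S2 → 2
Fri 15:30 end S3 → 1
Sat 00:30 start S1 → 2
Sat 05:00 start S5 → 3
Sat 06:30 end S2 → 2
Sat 12:30 start S4 → 3
Sat 19:00 end S1 → 2
Sat 21:00 end S5 → 1
Sun 00:30 end S4 → 0
Sun 07:00 start S6 → 1
Sun 15:00 end S6 → 0
Peak is 3, at Sat 05:00 (S1, S2, S5).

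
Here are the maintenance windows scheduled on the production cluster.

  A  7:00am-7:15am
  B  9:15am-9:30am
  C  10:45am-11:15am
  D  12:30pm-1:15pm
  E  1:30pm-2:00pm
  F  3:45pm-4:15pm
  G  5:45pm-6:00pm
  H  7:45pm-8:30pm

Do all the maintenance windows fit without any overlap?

Yes

Sorted by start: A, B, C, D, E, F, G, H.
B starts after A ends, so A has no further overlaps.
C starts after B ends, so B has no further overlaps.
D starts after C ends, so C has no further overlaps.
E starts after D ends, so D has no further overlaps.
F starts after E ends, so E has no further overlaps.
G starts after F ends, so F has no further overlaps.
H starts after G ends.
Every pair is clear; the schedule has no overlaps.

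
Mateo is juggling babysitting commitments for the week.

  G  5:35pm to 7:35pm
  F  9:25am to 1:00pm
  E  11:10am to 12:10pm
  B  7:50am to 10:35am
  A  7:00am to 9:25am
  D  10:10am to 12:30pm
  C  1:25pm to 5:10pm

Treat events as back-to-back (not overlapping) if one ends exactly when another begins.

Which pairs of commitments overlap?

Sorted by start: A, B, F, D, E, C, G.
B starts before A ends → A and B overlap.
F starts exactly when A ends (back-to-back, no overlap), so nothing later overlaps A either.
F starts before B ends → B and F overlap.
D starts before B ends → B and D overlap.
E starts after B ends, so nothing later overlaps B either.
D starts before F ends → F and D overlap.
E starts before F ends → F and E overlap.
C starts after F ends, so nothing later overlaps F either.
E starts before D ends → D and E overlap.
C starts after D ends, so nothing later overlaps D either.
C starts after E ends, so nothing later overlaps E either.
G starts after C ends.

A & B, B & D, B & F, D & E, D & F, E & F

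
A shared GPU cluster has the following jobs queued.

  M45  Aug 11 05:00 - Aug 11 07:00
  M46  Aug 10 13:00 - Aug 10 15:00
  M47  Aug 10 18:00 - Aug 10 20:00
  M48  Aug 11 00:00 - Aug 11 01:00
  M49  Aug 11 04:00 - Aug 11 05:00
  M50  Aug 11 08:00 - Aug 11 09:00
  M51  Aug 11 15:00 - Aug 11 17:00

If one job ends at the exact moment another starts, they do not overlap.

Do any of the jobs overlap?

Sorted by start: M46, M47, M48, M49, M45, M50, M51.
M47 starts after M46 ends — done with M46.
M48 starts after M47 ends — done with M47.
M49 starts after M48 ends — done with M48.
M45 starts exactly when M49 ends (back-to-back, no overlap) — done with M49.
M50 starts after M45 ends — done with M45.
M51 starts after M50 ends.
Every pair is clear; the schedule has no overlaps.

No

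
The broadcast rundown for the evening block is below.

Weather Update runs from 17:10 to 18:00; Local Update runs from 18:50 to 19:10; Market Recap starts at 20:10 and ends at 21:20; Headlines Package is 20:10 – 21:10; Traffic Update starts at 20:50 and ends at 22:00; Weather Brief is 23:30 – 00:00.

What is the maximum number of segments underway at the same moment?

3

Sort all start/end points and keep a running count:
17:10 start Weather Update → 1
18:00 end Weather Update → 0
18:50 start Local Update → 1
19:10 end Local Update → 0
20:10 start Headlines Package → 1
20:10 start Market Recap → 2
20:50 start Traffic Update → 3
21:10 end Headlines Package → 2
21:20 end Market Recap → 1
22:00 end Traffic Update → 0
23:30 start Weather Brief → 1
00:00 end Weather Brief → 0
Peak is 3, at 20:50 (Headlines Package, Market Recap, Traffic Update).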